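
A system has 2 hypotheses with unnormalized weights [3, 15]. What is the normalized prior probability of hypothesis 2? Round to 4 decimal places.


The normalized prior is the weight divided by the total.
Total weight = 18
P(H2) = 15 / 18 = 0.8333

0.8333


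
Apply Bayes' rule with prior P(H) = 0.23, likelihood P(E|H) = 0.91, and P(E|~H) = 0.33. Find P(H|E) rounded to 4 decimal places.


Step 1: Compute marginal P(E) = P(E|H)P(H) + P(E|~H)P(~H)
= 0.91*0.23 + 0.33*0.77 = 0.4634
Step 2: P(H|E) = P(E|H)P(H)/P(E) = 0.2093/0.4634
= 0.4517

0.4517


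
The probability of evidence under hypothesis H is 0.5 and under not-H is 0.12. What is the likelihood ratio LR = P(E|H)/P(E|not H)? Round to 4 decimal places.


LR = 0.5 / 0.12
= 4.1667

4.1667


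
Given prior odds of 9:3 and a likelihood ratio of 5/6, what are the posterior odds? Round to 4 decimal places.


Posterior odds = prior odds * LR
Prior odds = 9/3 = 3.0
LR = 5/6 = 0.8333
Posterior odds = 3.0 * 0.8333 = 2.5

2.5


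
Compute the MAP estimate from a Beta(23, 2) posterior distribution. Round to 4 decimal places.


MAP = mode of Beta distribution
= (alpha - 1)/(alpha + beta - 2)
= (23-1)/(23+2-2)
= 22/23 = 0.9565

0.9565


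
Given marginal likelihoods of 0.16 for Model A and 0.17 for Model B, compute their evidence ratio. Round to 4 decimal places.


Ratio = ML(A) / ML(B) = 0.16/0.17
= 0.9412

0.9412


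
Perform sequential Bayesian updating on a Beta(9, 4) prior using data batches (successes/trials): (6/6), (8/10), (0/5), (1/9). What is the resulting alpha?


Accumulate successes: 15
Posterior alpha = prior alpha + sum of successes
= 9 + 15 = 24

24


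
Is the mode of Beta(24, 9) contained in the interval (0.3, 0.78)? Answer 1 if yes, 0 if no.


Mode = (a-1)/(a+b-2) = 23/31 = 0.7419
Interval: (0.3, 0.78)
Contains mode? 1

1


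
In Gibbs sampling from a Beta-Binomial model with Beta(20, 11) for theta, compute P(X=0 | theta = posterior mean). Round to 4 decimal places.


Posterior mean = alpha/(alpha+beta) = 20/31 = 0.6452
P(X=0|theta=mean) = 1 - theta = 0.3548

0.3548


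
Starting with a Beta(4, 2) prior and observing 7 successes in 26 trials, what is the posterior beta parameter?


Posterior beta = prior beta + failures
Failures = 26 - 7 = 19
beta_post = 2 + 19 = 21

21


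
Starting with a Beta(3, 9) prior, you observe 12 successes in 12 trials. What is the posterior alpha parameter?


For a Beta-Binomial conjugate model:
Posterior alpha = prior alpha + number of successes
= 3 + 12 = 15

15


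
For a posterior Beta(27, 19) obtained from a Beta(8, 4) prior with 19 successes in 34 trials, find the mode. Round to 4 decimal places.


Mode = (alpha - 1) / (alpha + beta - 2)
= 26 / 44
= 0.5909

0.5909


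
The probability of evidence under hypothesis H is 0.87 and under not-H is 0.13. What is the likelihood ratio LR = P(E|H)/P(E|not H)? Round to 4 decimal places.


LR = 0.87 / 0.13
= 6.6923

6.6923


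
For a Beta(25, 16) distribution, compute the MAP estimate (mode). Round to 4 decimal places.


MAP = mode = (a-1)/(a+b-2)
= (25-1)/(25+16-2)
= 24/39 = 0.6154

0.6154


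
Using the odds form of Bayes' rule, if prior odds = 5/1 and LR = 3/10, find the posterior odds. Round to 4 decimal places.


Bayes' rule in odds form: posterior odds = prior odds * LR
= (5 * 3) / (1 * 10)
= 15/10 = 1.5

1.5


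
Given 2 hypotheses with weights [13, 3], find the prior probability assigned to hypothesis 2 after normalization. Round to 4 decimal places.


To normalize, divide each weight by the sum of all weights.
Sum = 16
Prior(H2) = 3/16 = 0.1875

0.1875


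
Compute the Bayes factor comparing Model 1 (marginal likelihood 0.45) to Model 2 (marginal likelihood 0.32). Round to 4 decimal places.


BF12 = marginal likelihood of M1 / marginal likelihood of M2
= 0.45/0.32
= 1.4062

1.4062


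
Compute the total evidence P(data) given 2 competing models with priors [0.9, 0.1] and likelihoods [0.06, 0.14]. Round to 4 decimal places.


Marginal likelihood = sum P(model_i) * P(data|model_i)
Model 1: 0.9 * 0.06 = 0.054
Model 2: 0.1 * 0.14 = 0.014
Total = 0.068

0.068


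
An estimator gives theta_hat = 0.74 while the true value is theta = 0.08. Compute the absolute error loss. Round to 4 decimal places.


The absolute error loss is |theta_hat - theta|
= |0.74 - 0.08|
= 0.66

0.66


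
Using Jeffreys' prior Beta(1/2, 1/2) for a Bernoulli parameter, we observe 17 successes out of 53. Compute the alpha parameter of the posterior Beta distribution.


Conjugate update: Beta(0.5 + k, 0.5 + n - k).
k = 17, n - k = 36
Posterior alpha = 0.5 + k = 0.5 + 17 = 17.5

17.5


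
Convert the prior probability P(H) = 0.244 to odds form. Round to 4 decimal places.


P(not H) = 1 - 0.244 = 0.756
Odds = 0.244 / 0.756 = 0.3228

0.3228


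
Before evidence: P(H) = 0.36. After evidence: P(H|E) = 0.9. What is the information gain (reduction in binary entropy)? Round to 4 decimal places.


Prior entropy = 0.9427
Posterior entropy = 0.469
Information gain = 0.9427 - 0.469 = 0.4737

0.4737


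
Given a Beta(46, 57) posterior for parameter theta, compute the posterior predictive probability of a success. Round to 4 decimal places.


For a Beta-Bernoulli model, the predictive probability is the mean:
P(success) = 46/(46+57) = 46/103 = 0.4466

0.4466


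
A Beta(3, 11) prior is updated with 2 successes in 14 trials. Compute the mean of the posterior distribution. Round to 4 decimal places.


After update: Beta(5, 23)
Mean = 5 / (5 + 23) = 5 / 28
= 0.1786

0.1786


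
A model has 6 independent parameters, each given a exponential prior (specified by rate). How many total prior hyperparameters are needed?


Each exponential prior needs 1 hyperparameter (rate).
Total = 1 * 6 = 6

6


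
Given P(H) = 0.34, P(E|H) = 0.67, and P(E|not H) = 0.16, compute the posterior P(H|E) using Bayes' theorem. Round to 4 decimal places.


By Bayes' theorem: P(H|E) = P(E|H)*P(H) / P(E)
P(E) = P(E|H)*P(H) + P(E|not H)*P(not H)
P(E) = 0.67*0.34 + 0.16*0.66 = 0.3334
P(H|E) = 0.67*0.34 / 0.3334 = 0.6833

0.6833


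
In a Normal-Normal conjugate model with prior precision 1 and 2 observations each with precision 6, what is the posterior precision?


Posterior precision = prior precision + n * observation precision
= 1 + 2 * 6
= 1 + 12 = 13

13


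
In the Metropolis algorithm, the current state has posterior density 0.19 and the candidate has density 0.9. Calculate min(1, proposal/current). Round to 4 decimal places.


Ratio = 0.9/0.19 = 4.7368
Acceptance probability = min(1, 4.7368)
= 1.0

1.0


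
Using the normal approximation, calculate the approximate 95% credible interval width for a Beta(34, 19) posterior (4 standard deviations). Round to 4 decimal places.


Var(Beta) = 34*19/(53^2 * 54) = 0.0043
SD = 0.0653
Width ~ 4*SD = 0.261

0.261


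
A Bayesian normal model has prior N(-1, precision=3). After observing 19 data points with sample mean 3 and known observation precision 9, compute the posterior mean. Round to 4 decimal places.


Posterior mean = (prior_precision * prior_mean + n * data_precision * data_mean) / (prior_precision + n * data_precision)
Numerator = 3*-1 + 19*9*3 = 510
Denominator = 3 + 19*9 = 174
Posterior mean = 2.931

2.931


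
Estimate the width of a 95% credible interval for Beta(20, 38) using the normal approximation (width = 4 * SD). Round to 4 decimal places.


For Beta(a,b): Var = ab/((a+b)^2(a+b+1))
Var = 0.0038, SD = 0.0619
Approximate 95% CI width = 4 * 0.0619 = 0.2475

0.2475


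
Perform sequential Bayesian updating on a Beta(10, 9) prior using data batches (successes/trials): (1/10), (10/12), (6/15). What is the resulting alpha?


Accumulate successes: 17
Posterior alpha = prior alpha + sum of successes
= 10 + 17 = 27

27


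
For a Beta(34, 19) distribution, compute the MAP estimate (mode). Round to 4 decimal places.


MAP = mode = (a-1)/(a+b-2)
= (34-1)/(34+19-2)
= 33/51 = 0.6471

0.6471


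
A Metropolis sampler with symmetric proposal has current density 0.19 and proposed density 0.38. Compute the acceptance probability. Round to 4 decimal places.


For symmetric proposals, acceptance = min(1, pi(x*)/pi(x))
= min(1, 0.38/0.19)
= min(1, 2.0) = 1.0

1.0


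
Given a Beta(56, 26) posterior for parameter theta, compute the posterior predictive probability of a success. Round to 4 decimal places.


For a Beta-Bernoulli model, the predictive probability is the mean:
P(success) = 56/(56+26) = 56/82 = 0.6829

0.6829


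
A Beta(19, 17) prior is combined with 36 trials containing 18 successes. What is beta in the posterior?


In conjugate updating:
beta_posterior = beta_prior + (n - k)
= 17 + (36 - 18)
= 17 + 18 = 35

35


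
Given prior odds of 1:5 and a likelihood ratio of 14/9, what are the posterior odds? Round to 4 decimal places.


Posterior odds = prior odds * LR
Prior odds = 1/5 = 0.2
LR = 14/9 = 1.5556
Posterior odds = 0.2 * 1.5556 = 0.3111

0.3111


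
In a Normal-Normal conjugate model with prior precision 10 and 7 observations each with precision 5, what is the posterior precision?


Posterior precision = prior precision + n * observation precision
= 10 + 7 * 5
= 10 + 35 = 45

45


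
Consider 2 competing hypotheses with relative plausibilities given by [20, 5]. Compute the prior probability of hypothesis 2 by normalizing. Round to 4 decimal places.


Sum of weights = 20 + 5 = 25
Normalized prior for H2 = 5 / 25
= 0.2

0.2


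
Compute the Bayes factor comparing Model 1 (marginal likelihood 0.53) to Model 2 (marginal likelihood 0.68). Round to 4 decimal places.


BF12 = marginal likelihood of M1 / marginal likelihood of M2
= 0.53/0.68
= 0.7794

0.7794


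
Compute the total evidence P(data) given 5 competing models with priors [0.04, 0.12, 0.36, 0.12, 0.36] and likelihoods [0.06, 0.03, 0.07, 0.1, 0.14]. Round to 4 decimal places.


Marginal likelihood = sum P(model_i) * P(data|model_i)
Model 1: 0.04 * 0.06 = 0.0024
Model 2: 0.12 * 0.03 = 0.0036
Model 3: 0.36 * 0.07 = 0.0252
Model 4: 0.12 * 0.1 = 0.012
Model 5: 0.36 * 0.14 = 0.0504
Total = 0.0936

0.0936


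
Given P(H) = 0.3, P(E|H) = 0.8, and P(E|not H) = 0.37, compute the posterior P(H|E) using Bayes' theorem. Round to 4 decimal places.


By Bayes' theorem: P(H|E) = P(E|H)*P(H) / P(E)
P(E) = P(E|H)*P(H) + P(E|not H)*P(not H)
P(E) = 0.8*0.3 + 0.37*0.7 = 0.499
P(H|E) = 0.8*0.3 / 0.499 = 0.481

0.481


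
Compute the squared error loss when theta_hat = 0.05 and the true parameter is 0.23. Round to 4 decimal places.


L = (theta_hat - theta_true)^2
= (0.05 - 0.23)^2
= -0.18^2 = 0.0324

0.0324


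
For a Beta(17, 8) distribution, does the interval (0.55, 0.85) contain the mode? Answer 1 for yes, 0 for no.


Mode of Beta(a,b) = (a-1)/(a+b-2)
= (17-1)/(17+8-2) = 0.6957
Check: 0.55 <= 0.6957 <= 0.85?
Result: 1

1


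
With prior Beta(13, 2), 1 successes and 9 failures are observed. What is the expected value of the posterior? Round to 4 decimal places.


Posterior = Beta(14, 11)
E[theta] = alpha/(alpha+beta)
= 14/25 = 0.56

0.56


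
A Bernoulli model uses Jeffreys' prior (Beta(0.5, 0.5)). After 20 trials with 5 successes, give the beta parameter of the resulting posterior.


Posterior = Beta(prior_alpha + successes, prior_beta + failures)
= Beta(0.5 + 5, 0.5 + 15)
Posterior beta = 0.5 + (n - k) = 0.5 + 15 = 15.5

15.5


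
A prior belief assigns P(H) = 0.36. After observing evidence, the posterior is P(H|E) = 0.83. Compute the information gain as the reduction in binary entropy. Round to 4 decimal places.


H(prior) = -0.36*log2(0.36) - 0.64*log2(0.64)
= 0.9427
H(post) = -0.83*log2(0.83) - 0.17*log2(0.17)
= 0.6577
IG = 0.9427 - 0.6577 = 0.285

0.285


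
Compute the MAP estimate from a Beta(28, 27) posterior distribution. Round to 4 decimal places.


MAP = mode of Beta distribution
= (alpha - 1)/(alpha + beta - 2)
= (28-1)/(28+27-2)
= 27/53 = 0.5094

0.5094


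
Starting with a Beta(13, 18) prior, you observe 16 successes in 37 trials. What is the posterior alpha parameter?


For a Beta-Binomial conjugate model:
Posterior alpha = prior alpha + number of successes
= 13 + 16 = 29

29


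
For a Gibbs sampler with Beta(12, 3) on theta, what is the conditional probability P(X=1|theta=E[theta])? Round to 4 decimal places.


E[theta] = 12/(12+3) = 0.8
P(X=1|theta) = theta = 0.8

0.8


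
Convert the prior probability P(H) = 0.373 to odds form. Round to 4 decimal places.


P(not H) = 1 - 0.373 = 0.627
Odds = 0.373 / 0.627 = 0.5949

0.5949


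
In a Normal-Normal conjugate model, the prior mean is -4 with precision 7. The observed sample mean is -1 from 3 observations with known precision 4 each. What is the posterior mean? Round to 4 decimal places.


Posterior precision = tau0 + n*tau = 7 + 3*4 = 19
Posterior mean = (tau0*mu0 + n*tau*xbar) / posterior_precision
= (7*-4 + 3*4*-1) / 19
= -40 / 19 = -2.1053

-2.1053


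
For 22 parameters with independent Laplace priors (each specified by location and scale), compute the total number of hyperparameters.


A Laplace prior has 2 hyperparameters per parameter.
Total = 22 * 2 = 44

44


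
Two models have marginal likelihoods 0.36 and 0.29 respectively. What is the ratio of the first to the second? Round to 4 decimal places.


Evidence ratio = 0.36 / 0.29
= 1.2414

1.2414


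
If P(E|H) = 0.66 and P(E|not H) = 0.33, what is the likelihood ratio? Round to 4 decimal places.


Likelihood ratio = P(E|H) / P(E|not H)
= 0.66 / 0.33
= 2.0

2.0


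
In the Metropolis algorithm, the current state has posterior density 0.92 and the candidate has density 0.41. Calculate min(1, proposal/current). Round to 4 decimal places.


Ratio = 0.41/0.92 = 0.4457
Acceptance probability = min(1, 0.4457)
= 0.4457

0.4457


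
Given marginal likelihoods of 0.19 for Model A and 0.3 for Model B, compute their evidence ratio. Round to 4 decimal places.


Ratio = ML(A) / ML(B) = 0.19/0.3
= 0.6333

0.6333


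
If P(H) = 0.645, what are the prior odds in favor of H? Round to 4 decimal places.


Prior odds = P(H) / (1 - P(H))
= 0.645 / 0.355
= 1.8169

1.8169


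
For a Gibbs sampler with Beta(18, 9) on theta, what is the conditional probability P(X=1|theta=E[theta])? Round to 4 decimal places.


E[theta] = 18/(18+9) = 0.6667
P(X=1|theta) = theta = 0.6667

0.6667


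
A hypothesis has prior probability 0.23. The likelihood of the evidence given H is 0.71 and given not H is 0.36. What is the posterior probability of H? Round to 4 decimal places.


Using Bayes' theorem:
P(E) = 0.23 * 0.71 + 0.77 * 0.36
P(E) = 0.4405
P(H|E) = (0.23 * 0.71) / 0.4405 = 0.3707

0.3707


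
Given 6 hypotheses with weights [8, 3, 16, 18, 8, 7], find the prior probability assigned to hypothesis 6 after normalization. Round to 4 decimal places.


To normalize, divide each weight by the sum of all weights.
Sum = 60
Prior(H6) = 7/60 = 0.1167

0.1167


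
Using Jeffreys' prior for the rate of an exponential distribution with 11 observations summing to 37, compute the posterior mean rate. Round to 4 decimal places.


Jeffreys' prior leads to posterior Gamma(11, 37).
Mean = 11/37 = 0.2973

0.2973


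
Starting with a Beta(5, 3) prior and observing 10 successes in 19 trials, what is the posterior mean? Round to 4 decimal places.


Posterior parameters: alpha = 5 + 10 = 15
beta = 3 + 9 = 12
Posterior mean = alpha / (alpha + beta) = 15 / 27
= 0.5556

0.5556


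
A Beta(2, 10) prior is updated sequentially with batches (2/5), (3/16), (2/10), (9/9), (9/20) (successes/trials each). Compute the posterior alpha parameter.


Sequential conjugate updating is equivalent to a single batch update.
Total successes across all batches = 25
alpha_posterior = alpha_prior + total_successes = 2 + 25
= 27

27


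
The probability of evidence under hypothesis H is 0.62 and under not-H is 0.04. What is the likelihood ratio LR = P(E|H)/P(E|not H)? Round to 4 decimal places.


LR = 0.62 / 0.04
= 15.5

15.5


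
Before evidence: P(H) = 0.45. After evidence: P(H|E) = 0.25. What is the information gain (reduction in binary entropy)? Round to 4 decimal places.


Prior entropy = 0.9928
Posterior entropy = 0.8113
Information gain = 0.9928 - 0.8113 = 0.1815

0.1815


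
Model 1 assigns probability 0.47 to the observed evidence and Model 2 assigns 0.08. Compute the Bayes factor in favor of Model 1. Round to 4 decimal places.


BF = P(data|M1) / P(data|M2)
= 0.47 / 0.08 = 5.875

5.875


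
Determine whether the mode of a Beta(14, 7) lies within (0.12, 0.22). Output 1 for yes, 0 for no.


First find the mode: (a-1)/(a+b-2) = 0.6842
Is 0.6842 in (0.12, 0.22)? 0

0


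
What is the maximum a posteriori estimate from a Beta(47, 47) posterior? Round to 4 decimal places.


The MAP estimate equals the mode of the distribution.
Mode of Beta(a,b) = (a-1)/(a+b-2)
= 46/92
= 0.5

0.5


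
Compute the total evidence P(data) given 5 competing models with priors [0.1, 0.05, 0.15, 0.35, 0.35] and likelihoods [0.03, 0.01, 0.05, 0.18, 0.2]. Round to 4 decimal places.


Marginal likelihood = sum P(model_i) * P(data|model_i)
Model 1: 0.1 * 0.03 = 0.003
Model 2: 0.05 * 0.01 = 0.0005
Model 3: 0.15 * 0.05 = 0.0075
Model 4: 0.35 * 0.18 = 0.063
Model 5: 0.35 * 0.2 = 0.07
Total = 0.144

0.144


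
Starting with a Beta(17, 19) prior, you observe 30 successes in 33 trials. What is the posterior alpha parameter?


For a Beta-Binomial conjugate model:
Posterior alpha = prior alpha + number of successes
= 17 + 30 = 47

47


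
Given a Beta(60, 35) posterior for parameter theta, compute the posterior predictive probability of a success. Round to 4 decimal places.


For a Beta-Bernoulli model, the predictive probability is the mean:
P(success) = 60/(60+35) = 60/95 = 0.6316

0.6316


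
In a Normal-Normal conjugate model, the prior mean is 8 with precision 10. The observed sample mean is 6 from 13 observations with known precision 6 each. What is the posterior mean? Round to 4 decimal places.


Posterior precision = tau0 + n*tau = 10 + 13*6 = 88
Posterior mean = (tau0*mu0 + n*tau*xbar) / posterior_precision
= (10*8 + 13*6*6) / 88
= 548 / 88 = 6.2273

6.2273


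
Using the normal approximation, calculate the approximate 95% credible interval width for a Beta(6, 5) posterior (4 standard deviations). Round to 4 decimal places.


Var(Beta) = 6*5/(11^2 * 12) = 0.0207
SD = 0.1437
Width ~ 4*SD = 0.575

0.575


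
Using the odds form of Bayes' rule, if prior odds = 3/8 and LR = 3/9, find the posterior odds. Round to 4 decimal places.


Bayes' rule in odds form: posterior odds = prior odds * LR
= (3 * 3) / (8 * 9)
= 9/72 = 0.125

0.125


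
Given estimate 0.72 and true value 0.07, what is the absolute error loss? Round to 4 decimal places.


Absolute error = |estimate - true|
= |0.65| = 0.65

0.65


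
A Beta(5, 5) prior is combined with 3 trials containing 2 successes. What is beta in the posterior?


In conjugate updating:
beta_posterior = beta_prior + (n - k)
= 5 + (3 - 2)
= 5 + 1 = 6

6


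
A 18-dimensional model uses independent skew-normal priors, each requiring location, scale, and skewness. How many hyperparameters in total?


Per parameter: 3 (location, scale, and skewness).
Total = 18 * 3 = 54

54


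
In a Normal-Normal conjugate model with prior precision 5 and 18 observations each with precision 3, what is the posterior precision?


Posterior precision = prior precision + n * observation precision
= 5 + 18 * 3
= 5 + 54 = 59

59


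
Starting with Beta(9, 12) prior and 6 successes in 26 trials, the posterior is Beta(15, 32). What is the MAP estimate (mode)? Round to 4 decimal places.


The mode of Beta(a, b) when a > 1 and b > 1 is (a-1)/(a+b-2)
= (15 - 1) / (15 + 32 - 2)
= 14 / 45
= 0.3111

0.3111


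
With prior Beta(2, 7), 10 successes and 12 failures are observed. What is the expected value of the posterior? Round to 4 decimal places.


Posterior = Beta(12, 19)
E[theta] = alpha/(alpha+beta)
= 12/31 = 0.3871

0.3871


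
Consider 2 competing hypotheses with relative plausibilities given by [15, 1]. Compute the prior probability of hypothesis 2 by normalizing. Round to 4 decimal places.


Sum of weights = 15 + 1 = 16
Normalized prior for H2 = 1 / 16
= 0.0625

0.0625


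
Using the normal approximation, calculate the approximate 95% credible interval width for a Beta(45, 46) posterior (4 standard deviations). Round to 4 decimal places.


Var(Beta) = 45*46/(91^2 * 92) = 0.0027
SD = 0.0521
Width ~ 4*SD = 0.2085

0.2085


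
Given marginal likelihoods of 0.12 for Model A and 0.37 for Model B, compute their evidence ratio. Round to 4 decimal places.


Ratio = ML(A) / ML(B) = 0.12/0.37
= 0.3243

0.3243


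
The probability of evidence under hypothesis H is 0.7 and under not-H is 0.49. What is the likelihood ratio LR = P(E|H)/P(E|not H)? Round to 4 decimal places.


LR = 0.7 / 0.49
= 1.4286

1.4286


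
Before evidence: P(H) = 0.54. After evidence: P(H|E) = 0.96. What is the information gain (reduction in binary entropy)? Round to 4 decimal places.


Prior entropy = 0.9954
Posterior entropy = 0.2423
Information gain = 0.9954 - 0.2423 = 0.7531

0.7531


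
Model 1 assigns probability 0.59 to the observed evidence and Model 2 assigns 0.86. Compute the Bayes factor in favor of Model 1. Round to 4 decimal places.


BF = P(data|M1) / P(data|M2)
= 0.59 / 0.86 = 0.686

0.686


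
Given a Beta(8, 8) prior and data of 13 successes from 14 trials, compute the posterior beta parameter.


Number of failures = 14 - 13 = 1
Posterior beta = 8 + 1 = 9

9


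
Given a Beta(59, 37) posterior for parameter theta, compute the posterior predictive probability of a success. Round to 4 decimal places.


For a Beta-Bernoulli model, the predictive probability is the mean:
P(success) = 59/(59+37) = 59/96 = 0.6146

0.6146


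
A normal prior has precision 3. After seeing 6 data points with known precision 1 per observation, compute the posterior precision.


In the conjugate normal model, precisions add:
tau_posterior = tau_prior + n * tau_data
= 3 + 6*1 = 9

9


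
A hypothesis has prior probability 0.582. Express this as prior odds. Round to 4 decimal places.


Odds = P(H) / P(not H) = 0.582 / 0.418
= 1.3923

1.3923


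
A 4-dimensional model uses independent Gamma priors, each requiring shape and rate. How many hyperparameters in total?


Per parameter: 2 (shape and rate).
Total = 4 * 2 = 8

8


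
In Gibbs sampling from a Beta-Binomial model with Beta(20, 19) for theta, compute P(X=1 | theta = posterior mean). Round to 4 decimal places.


Posterior mean = alpha/(alpha+beta) = 20/39 = 0.5128
P(X=1|theta=mean) = theta = 0.5128

0.5128


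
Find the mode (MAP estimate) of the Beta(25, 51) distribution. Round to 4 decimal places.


For Beta(a,b) with a,b > 1:
Mode = (a-1)/(a+b-2) = (25-1)/(76-2)
= 24/74 = 0.3243

0.3243


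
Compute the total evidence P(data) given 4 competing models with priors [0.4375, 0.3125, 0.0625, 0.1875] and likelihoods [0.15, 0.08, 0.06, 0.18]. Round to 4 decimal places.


Marginal likelihood = sum P(model_i) * P(data|model_i)
Model 1: 0.4375 * 0.15 = 0.0656
Model 2: 0.3125 * 0.08 = 0.025
Model 3: 0.0625 * 0.06 = 0.0037
Model 4: 0.1875 * 0.18 = 0.0338
Total = 0.1281

0.1281


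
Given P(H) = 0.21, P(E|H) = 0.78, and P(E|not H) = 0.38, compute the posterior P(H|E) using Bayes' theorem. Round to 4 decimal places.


By Bayes' theorem: P(H|E) = P(E|H)*P(H) / P(E)
P(E) = P(E|H)*P(H) + P(E|not H)*P(not H)
P(E) = 0.78*0.21 + 0.38*0.79 = 0.464
P(H|E) = 0.78*0.21 / 0.464 = 0.353

0.353


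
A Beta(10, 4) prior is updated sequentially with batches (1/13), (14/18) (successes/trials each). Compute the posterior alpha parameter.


Sequential conjugate updating is equivalent to a single batch update.
Total successes across all batches = 15
alpha_posterior = alpha_prior + total_successes = 10 + 15
= 25

25


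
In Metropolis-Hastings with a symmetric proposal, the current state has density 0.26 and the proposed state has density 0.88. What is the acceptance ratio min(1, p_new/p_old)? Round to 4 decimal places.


Ratio = p_new / p_old = 0.88 / 0.26 = 3.3846
Acceptance = min(1, 3.3846) = 1.0

1.0


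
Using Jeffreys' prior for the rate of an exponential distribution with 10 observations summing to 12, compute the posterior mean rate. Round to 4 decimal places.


Jeffreys' prior leads to posterior Gamma(10, 12).
Mean = 10/12 = 0.8333

0.8333


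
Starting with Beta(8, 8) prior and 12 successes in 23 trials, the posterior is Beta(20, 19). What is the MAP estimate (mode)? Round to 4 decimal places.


The mode of Beta(a, b) when a > 1 and b > 1 is (a-1)/(a+b-2)
= (20 - 1) / (20 + 19 - 2)
= 19 / 37
= 0.5135

0.5135


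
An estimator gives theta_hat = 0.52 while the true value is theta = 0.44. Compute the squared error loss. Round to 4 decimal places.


The squared error loss is (theta_hat - theta)^2
= (0.52 - 0.44)^2
= (0.08)^2 = 0.0064

0.0064


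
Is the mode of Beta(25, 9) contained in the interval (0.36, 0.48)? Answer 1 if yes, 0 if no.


Mode = (a-1)/(a+b-2) = 24/32 = 0.75
Interval: (0.36, 0.48)
Contains mode? 0

0


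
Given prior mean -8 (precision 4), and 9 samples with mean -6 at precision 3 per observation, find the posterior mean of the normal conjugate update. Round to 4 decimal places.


The posterior mean is a precision-weighted average of prior and data.
Post. prec. = 4 + 27 = 31
Post. mean = (-32 + -162)/31 = -194/31 = -6.2581

-6.2581


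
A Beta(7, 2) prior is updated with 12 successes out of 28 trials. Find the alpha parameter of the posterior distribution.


In the Beta-Binomial conjugate update:
alpha_post = alpha_prior + successes
= 7 + 12
= 19

19


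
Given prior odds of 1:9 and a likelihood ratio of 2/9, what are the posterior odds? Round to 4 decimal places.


Posterior odds = prior odds * LR
Prior odds = 1/9 = 0.1111
LR = 2/9 = 0.2222
Posterior odds = 0.1111 * 0.2222 = 0.0247

0.0247


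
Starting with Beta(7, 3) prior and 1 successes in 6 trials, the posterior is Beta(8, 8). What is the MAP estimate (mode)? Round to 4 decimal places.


The mode of Beta(a, b) when a > 1 and b > 1 is (a-1)/(a+b-2)
= (8 - 1) / (8 + 8 - 2)
= 7 / 14
= 0.5

0.5


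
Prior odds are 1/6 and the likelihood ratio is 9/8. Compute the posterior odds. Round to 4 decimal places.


Posterior odds = prior odds * likelihood ratio
= (1/6) * (9/8)
= 9 / 48
= 0.1875

0.1875


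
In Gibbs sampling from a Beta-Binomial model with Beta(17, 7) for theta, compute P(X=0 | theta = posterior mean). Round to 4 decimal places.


Posterior mean = alpha/(alpha+beta) = 17/24 = 0.7083
P(X=0|theta=mean) = 1 - theta = 0.2917

0.2917


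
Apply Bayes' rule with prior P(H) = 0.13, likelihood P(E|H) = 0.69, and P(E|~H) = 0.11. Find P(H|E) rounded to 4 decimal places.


Step 1: Compute marginal P(E) = P(E|H)P(H) + P(E|~H)P(~H)
= 0.69*0.13 + 0.11*0.87 = 0.1854
Step 2: P(H|E) = P(E|H)P(H)/P(E) = 0.0897/0.1854
= 0.4838

0.4838


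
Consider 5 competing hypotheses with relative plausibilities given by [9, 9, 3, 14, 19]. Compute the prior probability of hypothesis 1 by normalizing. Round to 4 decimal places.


Sum of weights = 9 + 9 + 3 + 14 + 19 = 54
Normalized prior for H1 = 9 / 54
= 0.1667

0.1667


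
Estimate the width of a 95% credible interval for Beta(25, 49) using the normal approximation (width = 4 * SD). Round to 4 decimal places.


For Beta(a,b): Var = ab/((a+b)^2(a+b+1))
Var = 0.003, SD = 0.0546
Approximate 95% CI width = 4 * 0.0546 = 0.2185

0.2185


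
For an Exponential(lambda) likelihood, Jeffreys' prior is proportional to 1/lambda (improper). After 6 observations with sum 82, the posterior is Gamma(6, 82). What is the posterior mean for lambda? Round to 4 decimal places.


Posterior = Gamma(n, sum_x) = Gamma(6, 82)
Posterior mean = shape/rate = 6/82
= 0.0732

0.0732


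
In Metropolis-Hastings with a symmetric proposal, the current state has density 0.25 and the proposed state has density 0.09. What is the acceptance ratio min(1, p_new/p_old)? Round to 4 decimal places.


Ratio = p_new / p_old = 0.09 / 0.25 = 0.36
Acceptance = min(1, 0.36) = 0.36

0.36


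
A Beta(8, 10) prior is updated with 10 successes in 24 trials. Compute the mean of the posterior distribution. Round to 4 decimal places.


After update: Beta(18, 24)
Mean = 18 / (18 + 24) = 18 / 42
= 0.4286

0.4286


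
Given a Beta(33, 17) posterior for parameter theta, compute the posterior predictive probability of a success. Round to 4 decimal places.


For a Beta-Bernoulli model, the predictive probability is the mean:
P(success) = 33/(33+17) = 33/50 = 0.66

0.66


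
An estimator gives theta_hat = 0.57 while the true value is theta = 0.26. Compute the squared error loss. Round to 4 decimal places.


The squared error loss is (theta_hat - theta)^2
= (0.57 - 0.26)^2
= (0.31)^2 = 0.0961

0.0961


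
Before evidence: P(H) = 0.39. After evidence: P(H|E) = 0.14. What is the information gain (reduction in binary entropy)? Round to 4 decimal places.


Prior entropy = 0.9648
Posterior entropy = 0.5842
Information gain = 0.9648 - 0.5842 = 0.3806

0.3806


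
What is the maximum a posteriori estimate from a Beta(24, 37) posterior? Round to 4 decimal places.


The MAP estimate equals the mode of the distribution.
Mode of Beta(a,b) = (a-1)/(a+b-2)
= 23/59
= 0.3898

0.3898


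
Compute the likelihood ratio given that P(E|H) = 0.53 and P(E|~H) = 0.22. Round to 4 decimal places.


LR = P(E|H) / P(E|~H)
= 0.53 / 0.22 = 2.4091

2.4091


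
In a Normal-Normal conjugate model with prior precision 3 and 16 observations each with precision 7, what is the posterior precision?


Posterior precision = prior precision + n * observation precision
= 3 + 16 * 7
= 3 + 112 = 115

115


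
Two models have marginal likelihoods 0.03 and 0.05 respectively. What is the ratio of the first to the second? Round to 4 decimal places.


Evidence ratio = 0.03 / 0.05
= 0.6

0.6


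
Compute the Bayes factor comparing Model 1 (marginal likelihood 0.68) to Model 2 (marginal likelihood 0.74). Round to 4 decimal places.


BF12 = marginal likelihood of M1 / marginal likelihood of M2
= 0.68/0.74
= 0.9189

0.9189


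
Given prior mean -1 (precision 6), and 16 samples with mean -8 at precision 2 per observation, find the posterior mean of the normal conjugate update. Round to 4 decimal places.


The posterior mean is a precision-weighted average of prior and data.
Post. prec. = 6 + 32 = 38
Post. mean = (-6 + -256)/38 = -262/38 = -6.8947

-6.8947


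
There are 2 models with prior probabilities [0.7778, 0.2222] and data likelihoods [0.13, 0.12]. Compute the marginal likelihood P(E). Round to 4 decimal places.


P(E) = sum over models of P(M_i) * P(E|M_i)
= 0.7778*0.13 + 0.2222*0.12
= 0.1278

0.1278


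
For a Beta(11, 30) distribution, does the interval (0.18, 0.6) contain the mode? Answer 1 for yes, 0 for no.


Mode of Beta(a,b) = (a-1)/(a+b-2)
= (11-1)/(11+30-2) = 0.2564
Check: 0.18 <= 0.2564 <= 0.6?
Result: 1

1


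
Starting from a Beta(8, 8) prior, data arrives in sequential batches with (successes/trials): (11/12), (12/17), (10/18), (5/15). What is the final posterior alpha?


In sequential Bayesian updating, we sum all successes.
Total successes = 38
Final alpha = 8 + 38 = 46

46


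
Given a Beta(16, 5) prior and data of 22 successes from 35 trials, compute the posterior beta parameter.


Number of failures = 35 - 22 = 13
Posterior beta = 5 + 13 = 18

18


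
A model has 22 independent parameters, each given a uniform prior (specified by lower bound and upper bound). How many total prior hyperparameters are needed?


Each uniform prior needs 2 hyperparameters (lower bound and upper bound).
Total = 2 * 22 = 44

44


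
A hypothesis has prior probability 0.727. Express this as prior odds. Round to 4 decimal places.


Odds = P(H) / P(not H) = 0.727 / 0.273
= 2.663

2.663


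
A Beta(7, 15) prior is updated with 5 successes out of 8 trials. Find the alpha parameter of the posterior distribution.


In the Beta-Binomial conjugate update:
alpha_post = alpha_prior + successes
= 7 + 5
= 12

12


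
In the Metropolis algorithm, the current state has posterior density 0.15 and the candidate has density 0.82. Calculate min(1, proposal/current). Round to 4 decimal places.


Ratio = 0.82/0.15 = 5.4667
Acceptance probability = min(1, 5.4667)
= 1.0

1.0


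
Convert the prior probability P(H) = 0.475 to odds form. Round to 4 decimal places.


P(not H) = 1 - 0.475 = 0.525
Odds = 0.475 / 0.525 = 0.9048

0.9048


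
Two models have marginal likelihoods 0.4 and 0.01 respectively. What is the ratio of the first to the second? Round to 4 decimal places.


Evidence ratio = 0.4 / 0.01
= 40.0

40.0


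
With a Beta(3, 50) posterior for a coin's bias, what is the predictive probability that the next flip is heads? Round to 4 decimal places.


The predictive probability equals the posterior mean.
P(next = heads) = alpha / (alpha + beta)
= 3 / 53 = 0.0566

0.0566


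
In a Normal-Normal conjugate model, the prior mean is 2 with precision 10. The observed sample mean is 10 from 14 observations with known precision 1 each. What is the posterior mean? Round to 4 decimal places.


Posterior precision = tau0 + n*tau = 10 + 14*1 = 24
Posterior mean = (tau0*mu0 + n*tau*xbar) / posterior_precision
= (10*2 + 14*1*10) / 24
= 160 / 24 = 6.6667

6.6667


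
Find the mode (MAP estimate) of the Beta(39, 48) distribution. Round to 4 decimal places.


For Beta(a,b) with a,b > 1:
Mode = (a-1)/(a+b-2) = (39-1)/(87-2)
= 38/85 = 0.4471

0.4471


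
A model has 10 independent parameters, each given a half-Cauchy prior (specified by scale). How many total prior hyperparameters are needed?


Each half-Cauchy prior needs 1 hyperparameter (scale).
Total = 1 * 10 = 10

10


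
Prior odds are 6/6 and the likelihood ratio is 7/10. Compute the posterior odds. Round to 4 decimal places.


Posterior odds = prior odds * likelihood ratio
= (6/6) * (7/10)
= 42 / 60
= 0.7

0.7


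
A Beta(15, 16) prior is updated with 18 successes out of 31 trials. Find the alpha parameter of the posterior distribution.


In the Beta-Binomial conjugate update:
alpha_post = alpha_prior + successes
= 15 + 18
= 33

33


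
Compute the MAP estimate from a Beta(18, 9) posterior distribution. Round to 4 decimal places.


MAP = mode of Beta distribution
= (alpha - 1)/(alpha + beta - 2)
= (18-1)/(18+9-2)
= 17/25 = 0.68

0.68


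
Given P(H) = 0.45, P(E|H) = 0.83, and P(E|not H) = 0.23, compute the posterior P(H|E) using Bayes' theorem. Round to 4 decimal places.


By Bayes' theorem: P(H|E) = P(E|H)*P(H) / P(E)
P(E) = P(E|H)*P(H) + P(E|not H)*P(not H)
P(E) = 0.83*0.45 + 0.23*0.55 = 0.5
P(H|E) = 0.83*0.45 / 0.5 = 0.747

0.747


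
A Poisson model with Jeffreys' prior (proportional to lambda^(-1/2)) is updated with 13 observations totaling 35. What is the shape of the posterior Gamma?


Posterior = Gamma(0.5 + S, n)
= Gamma(0.5 + 35, 13)
Posterior shape = 0.5 + S = 0.5 + 35 = 35.5

35.5


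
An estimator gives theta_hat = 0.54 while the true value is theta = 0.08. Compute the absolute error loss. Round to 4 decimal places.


The absolute error loss is |theta_hat - theta|
= |0.54 - 0.08|
= 0.46

0.46


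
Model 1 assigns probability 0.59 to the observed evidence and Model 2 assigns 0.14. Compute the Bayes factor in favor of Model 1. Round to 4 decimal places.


BF = P(data|M1) / P(data|M2)
= 0.59 / 0.14 = 4.2143

4.2143


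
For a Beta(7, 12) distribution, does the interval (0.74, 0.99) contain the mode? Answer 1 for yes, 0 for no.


Mode of Beta(a,b) = (a-1)/(a+b-2)
= (7-1)/(7+12-2) = 0.3529
Check: 0.74 <= 0.3529 <= 0.99?
Result: 0

0


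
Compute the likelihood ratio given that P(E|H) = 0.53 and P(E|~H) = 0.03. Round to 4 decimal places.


LR = P(E|H) / P(E|~H)
= 0.53 / 0.03 = 17.6667

17.6667


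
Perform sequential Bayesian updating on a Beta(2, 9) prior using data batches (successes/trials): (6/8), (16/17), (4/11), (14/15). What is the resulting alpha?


Accumulate successes: 40
Posterior alpha = prior alpha + sum of successes
= 2 + 40 = 42

42


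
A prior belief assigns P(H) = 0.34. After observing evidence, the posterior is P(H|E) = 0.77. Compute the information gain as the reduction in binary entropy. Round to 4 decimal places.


H(prior) = -0.34*log2(0.34) - 0.66*log2(0.66)
= 0.9248
H(post) = -0.77*log2(0.77) - 0.23*log2(0.23)
= 0.778
IG = 0.9248 - 0.778 = 0.1468

0.1468


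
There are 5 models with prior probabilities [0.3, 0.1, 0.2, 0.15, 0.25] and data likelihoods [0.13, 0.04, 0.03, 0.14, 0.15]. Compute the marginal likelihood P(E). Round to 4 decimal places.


P(E) = sum over models of P(M_i) * P(E|M_i)
= 0.3*0.13 + 0.1*0.04 + 0.2*0.03 + 0.15*0.14 + 0.25*0.15
= 0.1075

0.1075


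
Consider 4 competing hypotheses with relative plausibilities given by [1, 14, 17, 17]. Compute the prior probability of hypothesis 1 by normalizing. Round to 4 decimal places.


Sum of weights = 1 + 14 + 17 + 17 = 49
Normalized prior for H1 = 1 / 49
= 0.0204

0.0204


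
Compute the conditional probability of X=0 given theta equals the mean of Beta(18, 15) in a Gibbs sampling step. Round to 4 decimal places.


Mean of Beta(18, 15) = 0.5455
P(X=0 | theta=0.5455) = 0.4545

0.4545


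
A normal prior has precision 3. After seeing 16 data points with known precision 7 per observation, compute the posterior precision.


In the conjugate normal model, precisions add:
tau_posterior = tau_prior + n * tau_data
= 3 + 16*7 = 115

115


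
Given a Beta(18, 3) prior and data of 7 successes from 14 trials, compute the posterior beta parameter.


Number of failures = 14 - 7 = 7
Posterior beta = 3 + 7 = 10

10


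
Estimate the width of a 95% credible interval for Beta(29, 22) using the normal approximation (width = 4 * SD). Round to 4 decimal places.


For Beta(a,b): Var = ab/((a+b)^2(a+b+1))
Var = 0.0047, SD = 0.0687
Approximate 95% CI width = 4 * 0.0687 = 0.2747

0.2747


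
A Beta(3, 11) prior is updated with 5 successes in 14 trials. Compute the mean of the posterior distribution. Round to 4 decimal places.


After update: Beta(8, 20)
Mean = 8 / (8 + 20) = 8 / 28
= 0.2857

0.2857


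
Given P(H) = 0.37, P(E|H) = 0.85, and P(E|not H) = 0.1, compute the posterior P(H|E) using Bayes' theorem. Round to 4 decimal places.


By Bayes' theorem: P(H|E) = P(E|H)*P(H) / P(E)
P(E) = P(E|H)*P(H) + P(E|not H)*P(not H)
P(E) = 0.85*0.37 + 0.1*0.63 = 0.3775
P(H|E) = 0.85*0.37 / 0.3775 = 0.8331

0.8331


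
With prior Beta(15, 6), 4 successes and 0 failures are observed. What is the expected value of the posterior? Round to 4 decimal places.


Posterior = Beta(19, 6)
E[theta] = alpha/(alpha+beta)
= 19/25 = 0.76

0.76


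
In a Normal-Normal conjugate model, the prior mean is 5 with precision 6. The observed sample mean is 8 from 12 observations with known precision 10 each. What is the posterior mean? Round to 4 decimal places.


Posterior precision = tau0 + n*tau = 6 + 12*10 = 126
Posterior mean = (tau0*mu0 + n*tau*xbar) / posterior_precision
= (6*5 + 12*10*8) / 126
= 990 / 126 = 7.8571

7.8571


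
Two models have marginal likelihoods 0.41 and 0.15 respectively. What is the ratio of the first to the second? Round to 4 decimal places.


Evidence ratio = 0.41 / 0.15
= 2.7333

2.7333


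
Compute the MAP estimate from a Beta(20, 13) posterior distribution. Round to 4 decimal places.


MAP = mode of Beta distribution
= (alpha - 1)/(alpha + beta - 2)
= (20-1)/(20+13-2)
= 19/31 = 0.6129

0.6129
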